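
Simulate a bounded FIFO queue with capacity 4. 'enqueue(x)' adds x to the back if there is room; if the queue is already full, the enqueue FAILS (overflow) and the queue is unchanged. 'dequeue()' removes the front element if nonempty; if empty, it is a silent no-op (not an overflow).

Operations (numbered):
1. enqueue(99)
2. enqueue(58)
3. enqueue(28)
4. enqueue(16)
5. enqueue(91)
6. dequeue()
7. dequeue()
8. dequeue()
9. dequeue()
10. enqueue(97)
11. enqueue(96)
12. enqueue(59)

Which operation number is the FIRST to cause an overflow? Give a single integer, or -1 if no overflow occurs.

1. enqueue(99): size=1
2. enqueue(58): size=2
3. enqueue(28): size=3
4. enqueue(16): size=4
5. enqueue(91): size=4=cap → OVERFLOW (fail)
6. dequeue(): size=3
7. dequeue(): size=2
8. dequeue(): size=1
9. dequeue(): size=0
10. enqueue(97): size=1
11. enqueue(96): size=2
12. enqueue(59): size=3

Answer: 5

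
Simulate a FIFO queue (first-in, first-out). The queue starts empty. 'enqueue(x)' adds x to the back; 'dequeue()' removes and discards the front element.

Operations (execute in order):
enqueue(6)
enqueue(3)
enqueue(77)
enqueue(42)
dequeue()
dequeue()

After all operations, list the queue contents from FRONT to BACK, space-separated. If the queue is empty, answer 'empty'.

enqueue(6): [6]
enqueue(3): [6, 3]
enqueue(77): [6, 3, 77]
enqueue(42): [6, 3, 77, 42]
dequeue(): [3, 77, 42]
dequeue(): [77, 42]

Answer: 77 42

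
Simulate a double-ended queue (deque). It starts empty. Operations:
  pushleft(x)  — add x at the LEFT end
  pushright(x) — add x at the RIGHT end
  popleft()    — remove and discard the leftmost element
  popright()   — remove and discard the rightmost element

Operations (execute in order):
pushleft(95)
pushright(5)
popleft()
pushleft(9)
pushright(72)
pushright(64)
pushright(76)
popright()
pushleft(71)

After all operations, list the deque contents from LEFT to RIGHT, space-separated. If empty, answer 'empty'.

pushleft(95): [95]
pushright(5): [95, 5]
popleft(): [5]
pushleft(9): [9, 5]
pushright(72): [9, 5, 72]
pushright(64): [9, 5, 72, 64]
pushright(76): [9, 5, 72, 64, 76]
popright(): [9, 5, 72, 64]
pushleft(71): [71, 9, 5, 72, 64]

Answer: 71 9 5 72 64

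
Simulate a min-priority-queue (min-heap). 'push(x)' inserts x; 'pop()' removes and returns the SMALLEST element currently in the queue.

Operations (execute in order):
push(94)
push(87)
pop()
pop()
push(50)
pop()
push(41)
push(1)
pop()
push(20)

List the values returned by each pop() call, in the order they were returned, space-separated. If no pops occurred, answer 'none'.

Answer: 87 94 50 1

Derivation:
push(94): heap contents = [94]
push(87): heap contents = [87, 94]
pop() → 87: heap contents = [94]
pop() → 94: heap contents = []
push(50): heap contents = [50]
pop() → 50: heap contents = []
push(41): heap contents = [41]
push(1): heap contents = [1, 41]
pop() → 1: heap contents = [41]
push(20): heap contents = [20, 41]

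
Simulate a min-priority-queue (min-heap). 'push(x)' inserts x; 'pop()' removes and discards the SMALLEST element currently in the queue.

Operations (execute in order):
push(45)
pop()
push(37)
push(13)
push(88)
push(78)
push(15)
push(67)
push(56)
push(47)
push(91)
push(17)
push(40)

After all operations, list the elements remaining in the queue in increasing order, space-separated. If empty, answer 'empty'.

Answer: 13 15 17 37 40 47 56 67 78 88 91

Derivation:
push(45): heap contents = [45]
pop() → 45: heap contents = []
push(37): heap contents = [37]
push(13): heap contents = [13, 37]
push(88): heap contents = [13, 37, 88]
push(78): heap contents = [13, 37, 78, 88]
push(15): heap contents = [13, 15, 37, 78, 88]
push(67): heap contents = [13, 15, 37, 67, 78, 88]
push(56): heap contents = [13, 15, 37, 56, 67, 78, 88]
push(47): heap contents = [13, 15, 37, 47, 56, 67, 78, 88]
push(91): heap contents = [13, 15, 37, 47, 56, 67, 78, 88, 91]
push(17): heap contents = [13, 15, 17, 37, 47, 56, 67, 78, 88, 91]
push(40): heap contents = [13, 15, 17, 37, 40, 47, 56, 67, 78, 88, 91]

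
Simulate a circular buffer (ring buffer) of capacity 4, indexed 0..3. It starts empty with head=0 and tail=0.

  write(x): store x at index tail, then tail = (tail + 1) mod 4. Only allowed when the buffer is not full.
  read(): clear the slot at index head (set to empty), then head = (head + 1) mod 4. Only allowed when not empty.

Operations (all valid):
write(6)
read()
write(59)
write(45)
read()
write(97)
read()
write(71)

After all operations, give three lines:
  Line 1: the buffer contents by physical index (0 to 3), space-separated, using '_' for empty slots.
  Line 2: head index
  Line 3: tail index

write(6): buf=[6 _ _ _], head=0, tail=1, size=1
read(): buf=[_ _ _ _], head=1, tail=1, size=0
write(59): buf=[_ 59 _ _], head=1, tail=2, size=1
write(45): buf=[_ 59 45 _], head=1, tail=3, size=2
read(): buf=[_ _ 45 _], head=2, tail=3, size=1
write(97): buf=[_ _ 45 97], head=2, tail=0, size=2
read(): buf=[_ _ _ 97], head=3, tail=0, size=1
write(71): buf=[71 _ _ 97], head=3, tail=1, size=2

Answer: 71 _ _ 97
3
1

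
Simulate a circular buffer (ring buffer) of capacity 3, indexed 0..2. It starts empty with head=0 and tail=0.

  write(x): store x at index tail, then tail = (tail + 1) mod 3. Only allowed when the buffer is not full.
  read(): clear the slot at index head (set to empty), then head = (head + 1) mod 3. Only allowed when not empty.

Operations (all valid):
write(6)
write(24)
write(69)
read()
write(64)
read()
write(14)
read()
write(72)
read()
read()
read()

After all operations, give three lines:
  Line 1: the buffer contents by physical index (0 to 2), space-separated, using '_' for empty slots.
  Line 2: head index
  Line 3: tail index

write(6): buf=[6 _ _], head=0, tail=1, size=1
write(24): buf=[6 24 _], head=0, tail=2, size=2
write(69): buf=[6 24 69], head=0, tail=0, size=3
read(): buf=[_ 24 69], head=1, tail=0, size=2
write(64): buf=[64 24 69], head=1, tail=1, size=3
read(): buf=[64 _ 69], head=2, tail=1, size=2
write(14): buf=[64 14 69], head=2, tail=2, size=3
read(): buf=[64 14 _], head=0, tail=2, size=2
write(72): buf=[64 14 72], head=0, tail=0, size=3
read(): buf=[_ 14 72], head=1, tail=0, size=2
read(): buf=[_ _ 72], head=2, tail=0, size=1
read(): buf=[_ _ _], head=0, tail=0, size=0

Answer: _ _ _
0
0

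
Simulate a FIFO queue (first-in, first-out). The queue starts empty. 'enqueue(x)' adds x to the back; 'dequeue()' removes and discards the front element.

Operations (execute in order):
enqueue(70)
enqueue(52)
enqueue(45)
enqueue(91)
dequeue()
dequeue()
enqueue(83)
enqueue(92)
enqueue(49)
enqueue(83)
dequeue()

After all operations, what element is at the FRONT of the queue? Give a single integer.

enqueue(70): queue = [70]
enqueue(52): queue = [70, 52]
enqueue(45): queue = [70, 52, 45]
enqueue(91): queue = [70, 52, 45, 91]
dequeue(): queue = [52, 45, 91]
dequeue(): queue = [45, 91]
enqueue(83): queue = [45, 91, 83]
enqueue(92): queue = [45, 91, 83, 92]
enqueue(49): queue = [45, 91, 83, 92, 49]
enqueue(83): queue = [45, 91, 83, 92, 49, 83]
dequeue(): queue = [91, 83, 92, 49, 83]

Answer: 91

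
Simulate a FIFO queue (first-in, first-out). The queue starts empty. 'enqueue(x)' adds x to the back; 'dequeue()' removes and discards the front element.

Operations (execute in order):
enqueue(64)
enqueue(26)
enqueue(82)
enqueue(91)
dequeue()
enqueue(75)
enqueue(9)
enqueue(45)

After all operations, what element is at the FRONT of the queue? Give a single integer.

Answer: 26

Derivation:
enqueue(64): queue = [64]
enqueue(26): queue = [64, 26]
enqueue(82): queue = [64, 26, 82]
enqueue(91): queue = [64, 26, 82, 91]
dequeue(): queue = [26, 82, 91]
enqueue(75): queue = [26, 82, 91, 75]
enqueue(9): queue = [26, 82, 91, 75, 9]
enqueue(45): queue = [26, 82, 91, 75, 9, 45]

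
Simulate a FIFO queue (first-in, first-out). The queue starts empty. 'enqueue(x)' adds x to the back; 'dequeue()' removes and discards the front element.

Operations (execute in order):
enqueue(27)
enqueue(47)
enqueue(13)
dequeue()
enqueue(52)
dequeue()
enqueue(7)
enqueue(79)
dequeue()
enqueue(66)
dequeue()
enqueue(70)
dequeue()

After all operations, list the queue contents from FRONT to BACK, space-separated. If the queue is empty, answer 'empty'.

enqueue(27): [27]
enqueue(47): [27, 47]
enqueue(13): [27, 47, 13]
dequeue(): [47, 13]
enqueue(52): [47, 13, 52]
dequeue(): [13, 52]
enqueue(7): [13, 52, 7]
enqueue(79): [13, 52, 7, 79]
dequeue(): [52, 7, 79]
enqueue(66): [52, 7, 79, 66]
dequeue(): [7, 79, 66]
enqueue(70): [7, 79, 66, 70]
dequeue(): [79, 66, 70]

Answer: 79 66 70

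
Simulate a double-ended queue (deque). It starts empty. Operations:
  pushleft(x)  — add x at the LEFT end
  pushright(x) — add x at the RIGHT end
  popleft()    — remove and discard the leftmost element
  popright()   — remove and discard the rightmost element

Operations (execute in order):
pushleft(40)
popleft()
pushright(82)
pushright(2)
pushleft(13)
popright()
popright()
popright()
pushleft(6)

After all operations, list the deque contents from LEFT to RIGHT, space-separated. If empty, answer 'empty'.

pushleft(40): [40]
popleft(): []
pushright(82): [82]
pushright(2): [82, 2]
pushleft(13): [13, 82, 2]
popright(): [13, 82]
popright(): [13]
popright(): []
pushleft(6): [6]

Answer: 6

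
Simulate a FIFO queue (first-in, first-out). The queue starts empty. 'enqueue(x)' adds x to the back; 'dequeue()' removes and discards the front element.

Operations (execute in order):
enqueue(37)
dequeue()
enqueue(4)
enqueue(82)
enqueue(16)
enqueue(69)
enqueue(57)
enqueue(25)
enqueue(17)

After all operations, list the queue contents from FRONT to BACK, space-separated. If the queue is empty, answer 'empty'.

Answer: 4 82 16 69 57 25 17

Derivation:
enqueue(37): [37]
dequeue(): []
enqueue(4): [4]
enqueue(82): [4, 82]
enqueue(16): [4, 82, 16]
enqueue(69): [4, 82, 16, 69]
enqueue(57): [4, 82, 16, 69, 57]
enqueue(25): [4, 82, 16, 69, 57, 25]
enqueue(17): [4, 82, 16, 69, 57, 25, 17]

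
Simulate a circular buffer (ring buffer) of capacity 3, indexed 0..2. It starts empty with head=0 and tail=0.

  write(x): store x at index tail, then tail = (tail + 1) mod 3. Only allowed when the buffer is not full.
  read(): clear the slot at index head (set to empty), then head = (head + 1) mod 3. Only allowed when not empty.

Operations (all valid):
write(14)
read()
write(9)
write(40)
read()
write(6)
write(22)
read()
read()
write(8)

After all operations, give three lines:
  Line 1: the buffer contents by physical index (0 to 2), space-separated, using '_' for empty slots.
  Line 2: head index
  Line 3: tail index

write(14): buf=[14 _ _], head=0, tail=1, size=1
read(): buf=[_ _ _], head=1, tail=1, size=0
write(9): buf=[_ 9 _], head=1, tail=2, size=1
write(40): buf=[_ 9 40], head=1, tail=0, size=2
read(): buf=[_ _ 40], head=2, tail=0, size=1
write(6): buf=[6 _ 40], head=2, tail=1, size=2
write(22): buf=[6 22 40], head=2, tail=2, size=3
read(): buf=[6 22 _], head=0, tail=2, size=2
read(): buf=[_ 22 _], head=1, tail=2, size=1
write(8): buf=[_ 22 8], head=1, tail=0, size=2

Answer: _ 22 8
1
0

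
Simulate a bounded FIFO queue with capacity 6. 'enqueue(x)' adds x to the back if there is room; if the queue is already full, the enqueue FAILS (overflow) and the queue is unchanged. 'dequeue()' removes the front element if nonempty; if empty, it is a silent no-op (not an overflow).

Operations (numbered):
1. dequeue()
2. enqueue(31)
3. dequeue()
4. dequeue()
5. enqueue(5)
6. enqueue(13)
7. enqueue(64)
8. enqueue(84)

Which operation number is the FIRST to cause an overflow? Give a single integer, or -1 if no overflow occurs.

Answer: -1

Derivation:
1. dequeue(): empty, no-op, size=0
2. enqueue(31): size=1
3. dequeue(): size=0
4. dequeue(): empty, no-op, size=0
5. enqueue(5): size=1
6. enqueue(13): size=2
7. enqueue(64): size=3
8. enqueue(84): size=4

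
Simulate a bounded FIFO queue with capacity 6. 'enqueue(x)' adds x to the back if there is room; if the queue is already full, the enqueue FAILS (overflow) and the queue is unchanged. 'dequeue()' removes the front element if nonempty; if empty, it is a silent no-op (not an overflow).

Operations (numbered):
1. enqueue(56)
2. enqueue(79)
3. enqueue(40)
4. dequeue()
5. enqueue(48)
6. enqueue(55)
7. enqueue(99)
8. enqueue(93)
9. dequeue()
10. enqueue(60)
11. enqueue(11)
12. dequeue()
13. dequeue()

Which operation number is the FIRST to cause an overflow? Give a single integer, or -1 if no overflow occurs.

Answer: 11

Derivation:
1. enqueue(56): size=1
2. enqueue(79): size=2
3. enqueue(40): size=3
4. dequeue(): size=2
5. enqueue(48): size=3
6. enqueue(55): size=4
7. enqueue(99): size=5
8. enqueue(93): size=6
9. dequeue(): size=5
10. enqueue(60): size=6
11. enqueue(11): size=6=cap → OVERFLOW (fail)
12. dequeue(): size=5
13. dequeue(): size=4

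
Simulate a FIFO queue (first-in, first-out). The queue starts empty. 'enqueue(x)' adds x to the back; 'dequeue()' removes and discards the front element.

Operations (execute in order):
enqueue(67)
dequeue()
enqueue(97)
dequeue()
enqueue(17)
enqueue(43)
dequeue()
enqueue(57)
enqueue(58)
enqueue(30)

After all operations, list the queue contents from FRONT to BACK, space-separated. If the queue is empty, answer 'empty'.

Answer: 43 57 58 30

Derivation:
enqueue(67): [67]
dequeue(): []
enqueue(97): [97]
dequeue(): []
enqueue(17): [17]
enqueue(43): [17, 43]
dequeue(): [43]
enqueue(57): [43, 57]
enqueue(58): [43, 57, 58]
enqueue(30): [43, 57, 58, 30]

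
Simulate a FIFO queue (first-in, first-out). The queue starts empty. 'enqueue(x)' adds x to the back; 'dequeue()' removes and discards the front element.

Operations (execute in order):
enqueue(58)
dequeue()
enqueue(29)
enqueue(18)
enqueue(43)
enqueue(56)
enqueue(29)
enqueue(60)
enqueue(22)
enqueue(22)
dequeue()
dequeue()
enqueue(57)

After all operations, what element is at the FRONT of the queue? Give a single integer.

enqueue(58): queue = [58]
dequeue(): queue = []
enqueue(29): queue = [29]
enqueue(18): queue = [29, 18]
enqueue(43): queue = [29, 18, 43]
enqueue(56): queue = [29, 18, 43, 56]
enqueue(29): queue = [29, 18, 43, 56, 29]
enqueue(60): queue = [29, 18, 43, 56, 29, 60]
enqueue(22): queue = [29, 18, 43, 56, 29, 60, 22]
enqueue(22): queue = [29, 18, 43, 56, 29, 60, 22, 22]
dequeue(): queue = [18, 43, 56, 29, 60, 22, 22]
dequeue(): queue = [43, 56, 29, 60, 22, 22]
enqueue(57): queue = [43, 56, 29, 60, 22, 22, 57]

Answer: 43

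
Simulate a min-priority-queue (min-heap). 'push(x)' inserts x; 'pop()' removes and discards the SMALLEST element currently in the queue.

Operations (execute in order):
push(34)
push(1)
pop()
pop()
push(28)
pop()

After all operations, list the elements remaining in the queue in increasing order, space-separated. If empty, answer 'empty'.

push(34): heap contents = [34]
push(1): heap contents = [1, 34]
pop() → 1: heap contents = [34]
pop() → 34: heap contents = []
push(28): heap contents = [28]
pop() → 28: heap contents = []

Answer: empty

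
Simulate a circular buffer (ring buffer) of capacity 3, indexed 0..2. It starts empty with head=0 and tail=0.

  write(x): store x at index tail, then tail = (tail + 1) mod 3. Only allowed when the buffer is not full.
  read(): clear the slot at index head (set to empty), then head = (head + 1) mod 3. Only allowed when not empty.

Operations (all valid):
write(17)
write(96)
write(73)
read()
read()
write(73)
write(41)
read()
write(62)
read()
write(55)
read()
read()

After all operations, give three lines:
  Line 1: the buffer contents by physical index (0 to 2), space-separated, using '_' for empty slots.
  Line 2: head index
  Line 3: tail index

write(17): buf=[17 _ _], head=0, tail=1, size=1
write(96): buf=[17 96 _], head=0, tail=2, size=2
write(73): buf=[17 96 73], head=0, tail=0, size=3
read(): buf=[_ 96 73], head=1, tail=0, size=2
read(): buf=[_ _ 73], head=2, tail=0, size=1
write(73): buf=[73 _ 73], head=2, tail=1, size=2
write(41): buf=[73 41 73], head=2, tail=2, size=3
read(): buf=[73 41 _], head=0, tail=2, size=2
write(62): buf=[73 41 62], head=0, tail=0, size=3
read(): buf=[_ 41 62], head=1, tail=0, size=2
write(55): buf=[55 41 62], head=1, tail=1, size=3
read(): buf=[55 _ 62], head=2, tail=1, size=2
read(): buf=[55 _ _], head=0, tail=1, size=1

Answer: 55 _ _
0
1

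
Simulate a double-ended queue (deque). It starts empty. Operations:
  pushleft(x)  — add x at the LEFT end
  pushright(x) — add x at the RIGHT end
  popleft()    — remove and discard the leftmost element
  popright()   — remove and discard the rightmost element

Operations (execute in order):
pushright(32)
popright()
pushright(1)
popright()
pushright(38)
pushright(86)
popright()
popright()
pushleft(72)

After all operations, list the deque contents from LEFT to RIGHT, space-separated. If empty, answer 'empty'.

Answer: 72

Derivation:
pushright(32): [32]
popright(): []
pushright(1): [1]
popright(): []
pushright(38): [38]
pushright(86): [38, 86]
popright(): [38]
popright(): []
pushleft(72): [72]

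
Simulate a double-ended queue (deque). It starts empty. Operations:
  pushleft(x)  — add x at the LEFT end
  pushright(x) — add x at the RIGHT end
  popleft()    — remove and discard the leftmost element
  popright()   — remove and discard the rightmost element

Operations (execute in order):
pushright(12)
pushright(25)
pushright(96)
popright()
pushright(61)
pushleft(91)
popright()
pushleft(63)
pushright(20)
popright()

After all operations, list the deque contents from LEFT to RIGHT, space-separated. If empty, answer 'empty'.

Answer: 63 91 12 25

Derivation:
pushright(12): [12]
pushright(25): [12, 25]
pushright(96): [12, 25, 96]
popright(): [12, 25]
pushright(61): [12, 25, 61]
pushleft(91): [91, 12, 25, 61]
popright(): [91, 12, 25]
pushleft(63): [63, 91, 12, 25]
pushright(20): [63, 91, 12, 25, 20]
popright(): [63, 91, 12, 25]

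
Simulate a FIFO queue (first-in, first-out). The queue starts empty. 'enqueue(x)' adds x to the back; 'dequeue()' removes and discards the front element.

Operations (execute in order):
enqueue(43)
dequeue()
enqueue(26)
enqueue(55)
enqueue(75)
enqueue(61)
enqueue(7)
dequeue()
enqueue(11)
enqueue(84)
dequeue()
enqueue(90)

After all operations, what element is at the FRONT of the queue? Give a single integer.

Answer: 75

Derivation:
enqueue(43): queue = [43]
dequeue(): queue = []
enqueue(26): queue = [26]
enqueue(55): queue = [26, 55]
enqueue(75): queue = [26, 55, 75]
enqueue(61): queue = [26, 55, 75, 61]
enqueue(7): queue = [26, 55, 75, 61, 7]
dequeue(): queue = [55, 75, 61, 7]
enqueue(11): queue = [55, 75, 61, 7, 11]
enqueue(84): queue = [55, 75, 61, 7, 11, 84]
dequeue(): queue = [75, 61, 7, 11, 84]
enqueue(90): queue = [75, 61, 7, 11, 84, 90]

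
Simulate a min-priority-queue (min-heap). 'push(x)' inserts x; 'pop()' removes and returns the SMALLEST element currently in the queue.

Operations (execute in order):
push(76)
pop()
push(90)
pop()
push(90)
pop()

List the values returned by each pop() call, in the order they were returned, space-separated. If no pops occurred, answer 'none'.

push(76): heap contents = [76]
pop() → 76: heap contents = []
push(90): heap contents = [90]
pop() → 90: heap contents = []
push(90): heap contents = [90]
pop() → 90: heap contents = []

Answer: 76 90 90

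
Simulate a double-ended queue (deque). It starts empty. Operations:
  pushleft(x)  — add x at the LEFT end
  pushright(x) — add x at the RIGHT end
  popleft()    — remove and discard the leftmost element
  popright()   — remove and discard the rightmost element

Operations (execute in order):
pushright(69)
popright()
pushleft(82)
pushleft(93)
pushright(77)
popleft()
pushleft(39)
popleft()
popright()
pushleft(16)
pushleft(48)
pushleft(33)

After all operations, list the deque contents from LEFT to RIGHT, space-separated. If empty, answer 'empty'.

pushright(69): [69]
popright(): []
pushleft(82): [82]
pushleft(93): [93, 82]
pushright(77): [93, 82, 77]
popleft(): [82, 77]
pushleft(39): [39, 82, 77]
popleft(): [82, 77]
popright(): [82]
pushleft(16): [16, 82]
pushleft(48): [48, 16, 82]
pushleft(33): [33, 48, 16, 82]

Answer: 33 48 16 82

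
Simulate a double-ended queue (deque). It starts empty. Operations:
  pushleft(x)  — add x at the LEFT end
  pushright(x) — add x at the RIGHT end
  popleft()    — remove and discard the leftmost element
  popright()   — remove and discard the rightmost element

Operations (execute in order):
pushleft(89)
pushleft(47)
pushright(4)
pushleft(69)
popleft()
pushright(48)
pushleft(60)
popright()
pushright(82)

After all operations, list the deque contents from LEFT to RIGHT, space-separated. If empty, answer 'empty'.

Answer: 60 47 89 4 82

Derivation:
pushleft(89): [89]
pushleft(47): [47, 89]
pushright(4): [47, 89, 4]
pushleft(69): [69, 47, 89, 4]
popleft(): [47, 89, 4]
pushright(48): [47, 89, 4, 48]
pushleft(60): [60, 47, 89, 4, 48]
popright(): [60, 47, 89, 4]
pushright(82): [60, 47, 89, 4, 82]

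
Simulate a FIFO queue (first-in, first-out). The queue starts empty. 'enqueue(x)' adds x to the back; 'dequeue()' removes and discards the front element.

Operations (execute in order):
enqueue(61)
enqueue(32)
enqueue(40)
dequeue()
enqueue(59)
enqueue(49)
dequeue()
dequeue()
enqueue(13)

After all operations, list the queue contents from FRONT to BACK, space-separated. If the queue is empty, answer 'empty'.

Answer: 59 49 13

Derivation:
enqueue(61): [61]
enqueue(32): [61, 32]
enqueue(40): [61, 32, 40]
dequeue(): [32, 40]
enqueue(59): [32, 40, 59]
enqueue(49): [32, 40, 59, 49]
dequeue(): [40, 59, 49]
dequeue(): [59, 49]
enqueue(13): [59, 49, 13]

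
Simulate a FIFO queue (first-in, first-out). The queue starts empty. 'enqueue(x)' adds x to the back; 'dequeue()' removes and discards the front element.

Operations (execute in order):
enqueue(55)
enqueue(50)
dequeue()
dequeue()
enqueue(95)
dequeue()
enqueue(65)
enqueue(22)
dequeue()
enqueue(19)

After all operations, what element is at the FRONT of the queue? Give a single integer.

enqueue(55): queue = [55]
enqueue(50): queue = [55, 50]
dequeue(): queue = [50]
dequeue(): queue = []
enqueue(95): queue = [95]
dequeue(): queue = []
enqueue(65): queue = [65]
enqueue(22): queue = [65, 22]
dequeue(): queue = [22]
enqueue(19): queue = [22, 19]

Answer: 22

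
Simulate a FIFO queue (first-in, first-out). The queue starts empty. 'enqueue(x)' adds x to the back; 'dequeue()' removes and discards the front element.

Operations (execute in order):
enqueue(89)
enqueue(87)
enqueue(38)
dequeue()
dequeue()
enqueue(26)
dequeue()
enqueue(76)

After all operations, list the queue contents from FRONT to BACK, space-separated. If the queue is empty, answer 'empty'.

Answer: 26 76

Derivation:
enqueue(89): [89]
enqueue(87): [89, 87]
enqueue(38): [89, 87, 38]
dequeue(): [87, 38]
dequeue(): [38]
enqueue(26): [38, 26]
dequeue(): [26]
enqueue(76): [26, 76]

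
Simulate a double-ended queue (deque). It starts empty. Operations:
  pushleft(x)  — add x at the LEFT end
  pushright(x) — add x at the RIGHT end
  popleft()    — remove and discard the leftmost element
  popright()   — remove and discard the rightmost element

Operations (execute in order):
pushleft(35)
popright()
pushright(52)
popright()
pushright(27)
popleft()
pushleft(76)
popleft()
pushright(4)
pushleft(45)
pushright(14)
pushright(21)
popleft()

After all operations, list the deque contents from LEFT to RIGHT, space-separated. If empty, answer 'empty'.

Answer: 4 14 21

Derivation:
pushleft(35): [35]
popright(): []
pushright(52): [52]
popright(): []
pushright(27): [27]
popleft(): []
pushleft(76): [76]
popleft(): []
pushright(4): [4]
pushleft(45): [45, 4]
pushright(14): [45, 4, 14]
pushright(21): [45, 4, 14, 21]
popleft(): [4, 14, 21]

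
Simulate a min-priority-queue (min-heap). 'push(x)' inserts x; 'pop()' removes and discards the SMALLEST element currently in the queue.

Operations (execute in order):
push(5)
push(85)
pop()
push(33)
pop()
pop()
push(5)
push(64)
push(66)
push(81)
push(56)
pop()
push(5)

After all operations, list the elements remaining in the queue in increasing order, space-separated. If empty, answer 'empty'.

Answer: 5 56 64 66 81

Derivation:
push(5): heap contents = [5]
push(85): heap contents = [5, 85]
pop() → 5: heap contents = [85]
push(33): heap contents = [33, 85]
pop() → 33: heap contents = [85]
pop() → 85: heap contents = []
push(5): heap contents = [5]
push(64): heap contents = [5, 64]
push(66): heap contents = [5, 64, 66]
push(81): heap contents = [5, 64, 66, 81]
push(56): heap contents = [5, 56, 64, 66, 81]
pop() → 5: heap contents = [56, 64, 66, 81]
push(5): heap contents = [5, 56, 64, 66, 81]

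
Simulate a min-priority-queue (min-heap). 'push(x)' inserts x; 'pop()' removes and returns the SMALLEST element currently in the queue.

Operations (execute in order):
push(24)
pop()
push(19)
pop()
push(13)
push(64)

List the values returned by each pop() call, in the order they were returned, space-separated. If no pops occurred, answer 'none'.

Answer: 24 19

Derivation:
push(24): heap contents = [24]
pop() → 24: heap contents = []
push(19): heap contents = [19]
pop() → 19: heap contents = []
push(13): heap contents = [13]
push(64): heap contents = [13, 64]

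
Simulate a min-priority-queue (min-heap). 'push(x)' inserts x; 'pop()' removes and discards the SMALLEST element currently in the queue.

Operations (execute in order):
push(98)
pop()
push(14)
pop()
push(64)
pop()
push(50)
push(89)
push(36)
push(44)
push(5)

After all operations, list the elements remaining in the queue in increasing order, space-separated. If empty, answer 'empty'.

Answer: 5 36 44 50 89

Derivation:
push(98): heap contents = [98]
pop() → 98: heap contents = []
push(14): heap contents = [14]
pop() → 14: heap contents = []
push(64): heap contents = [64]
pop() → 64: heap contents = []
push(50): heap contents = [50]
push(89): heap contents = [50, 89]
push(36): heap contents = [36, 50, 89]
push(44): heap contents = [36, 44, 50, 89]
push(5): heap contents = [5, 36, 44, 50, 89]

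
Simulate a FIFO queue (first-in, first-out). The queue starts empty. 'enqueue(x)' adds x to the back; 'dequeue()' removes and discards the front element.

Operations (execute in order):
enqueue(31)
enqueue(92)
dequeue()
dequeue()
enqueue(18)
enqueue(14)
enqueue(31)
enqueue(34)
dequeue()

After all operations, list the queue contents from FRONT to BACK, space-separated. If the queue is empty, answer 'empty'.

Answer: 14 31 34

Derivation:
enqueue(31): [31]
enqueue(92): [31, 92]
dequeue(): [92]
dequeue(): []
enqueue(18): [18]
enqueue(14): [18, 14]
enqueue(31): [18, 14, 31]
enqueue(34): [18, 14, 31, 34]
dequeue(): [14, 31, 34]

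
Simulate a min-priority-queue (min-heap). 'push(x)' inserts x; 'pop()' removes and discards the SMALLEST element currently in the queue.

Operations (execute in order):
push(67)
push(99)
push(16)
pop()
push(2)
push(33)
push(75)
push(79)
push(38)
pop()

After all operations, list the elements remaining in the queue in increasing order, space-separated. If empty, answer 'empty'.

push(67): heap contents = [67]
push(99): heap contents = [67, 99]
push(16): heap contents = [16, 67, 99]
pop() → 16: heap contents = [67, 99]
push(2): heap contents = [2, 67, 99]
push(33): heap contents = [2, 33, 67, 99]
push(75): heap contents = [2, 33, 67, 75, 99]
push(79): heap contents = [2, 33, 67, 75, 79, 99]
push(38): heap contents = [2, 33, 38, 67, 75, 79, 99]
pop() → 2: heap contents = [33, 38, 67, 75, 79, 99]

Answer: 33 38 67 75 79 99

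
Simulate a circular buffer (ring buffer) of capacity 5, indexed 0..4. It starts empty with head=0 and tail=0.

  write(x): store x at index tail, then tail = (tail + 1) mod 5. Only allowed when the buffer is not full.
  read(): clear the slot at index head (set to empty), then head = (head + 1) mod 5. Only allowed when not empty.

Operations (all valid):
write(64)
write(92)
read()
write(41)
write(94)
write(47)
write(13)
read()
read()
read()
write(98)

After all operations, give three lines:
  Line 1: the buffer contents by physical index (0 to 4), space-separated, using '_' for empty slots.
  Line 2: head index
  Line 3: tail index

Answer: 13 98 _ _ 47
4
2

Derivation:
write(64): buf=[64 _ _ _ _], head=0, tail=1, size=1
write(92): buf=[64 92 _ _ _], head=0, tail=2, size=2
read(): buf=[_ 92 _ _ _], head=1, tail=2, size=1
write(41): buf=[_ 92 41 _ _], head=1, tail=3, size=2
write(94): buf=[_ 92 41 94 _], head=1, tail=4, size=3
write(47): buf=[_ 92 41 94 47], head=1, tail=0, size=4
write(13): buf=[13 92 41 94 47], head=1, tail=1, size=5
read(): buf=[13 _ 41 94 47], head=2, tail=1, size=4
read(): buf=[13 _ _ 94 47], head=3, tail=1, size=3
read(): buf=[13 _ _ _ 47], head=4, tail=1, size=2
write(98): buf=[13 98 _ _ 47], head=4, tail=2, size=3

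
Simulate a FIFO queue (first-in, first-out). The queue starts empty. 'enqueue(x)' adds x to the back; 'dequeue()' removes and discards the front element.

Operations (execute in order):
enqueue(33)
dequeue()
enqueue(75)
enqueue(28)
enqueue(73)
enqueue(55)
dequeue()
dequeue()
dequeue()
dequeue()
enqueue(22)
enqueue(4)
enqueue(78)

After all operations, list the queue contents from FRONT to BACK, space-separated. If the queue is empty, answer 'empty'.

enqueue(33): [33]
dequeue(): []
enqueue(75): [75]
enqueue(28): [75, 28]
enqueue(73): [75, 28, 73]
enqueue(55): [75, 28, 73, 55]
dequeue(): [28, 73, 55]
dequeue(): [73, 55]
dequeue(): [55]
dequeue(): []
enqueue(22): [22]
enqueue(4): [22, 4]
enqueue(78): [22, 4, 78]

Answer: 22 4 78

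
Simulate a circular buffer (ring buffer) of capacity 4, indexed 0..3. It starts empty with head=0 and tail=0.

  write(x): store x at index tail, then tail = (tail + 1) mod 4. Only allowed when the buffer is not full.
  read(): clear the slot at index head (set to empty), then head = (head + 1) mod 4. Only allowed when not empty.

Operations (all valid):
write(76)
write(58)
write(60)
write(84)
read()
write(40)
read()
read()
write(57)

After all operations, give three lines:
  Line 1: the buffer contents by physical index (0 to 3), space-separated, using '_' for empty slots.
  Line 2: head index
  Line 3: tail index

Answer: 40 57 _ 84
3
2

Derivation:
write(76): buf=[76 _ _ _], head=0, tail=1, size=1
write(58): buf=[76 58 _ _], head=0, tail=2, size=2
write(60): buf=[76 58 60 _], head=0, tail=3, size=3
write(84): buf=[76 58 60 84], head=0, tail=0, size=4
read(): buf=[_ 58 60 84], head=1, tail=0, size=3
write(40): buf=[40 58 60 84], head=1, tail=1, size=4
read(): buf=[40 _ 60 84], head=2, tail=1, size=3
read(): buf=[40 _ _ 84], head=3, tail=1, size=2
write(57): buf=[40 57 _ 84], head=3, tail=2, size=3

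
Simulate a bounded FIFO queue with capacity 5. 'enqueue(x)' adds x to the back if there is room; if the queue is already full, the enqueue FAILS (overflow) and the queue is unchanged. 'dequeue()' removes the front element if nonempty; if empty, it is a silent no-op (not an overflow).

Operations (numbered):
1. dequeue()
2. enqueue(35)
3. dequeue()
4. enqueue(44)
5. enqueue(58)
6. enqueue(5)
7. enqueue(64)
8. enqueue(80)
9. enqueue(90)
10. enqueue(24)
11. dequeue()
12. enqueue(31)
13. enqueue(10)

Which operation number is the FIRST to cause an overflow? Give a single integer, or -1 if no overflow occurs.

Answer: 9

Derivation:
1. dequeue(): empty, no-op, size=0
2. enqueue(35): size=1
3. dequeue(): size=0
4. enqueue(44): size=1
5. enqueue(58): size=2
6. enqueue(5): size=3
7. enqueue(64): size=4
8. enqueue(80): size=5
9. enqueue(90): size=5=cap → OVERFLOW (fail)
10. enqueue(24): size=5=cap → OVERFLOW (fail)
11. dequeue(): size=4
12. enqueue(31): size=5
13. enqueue(10): size=5=cap → OVERFLOW (fail)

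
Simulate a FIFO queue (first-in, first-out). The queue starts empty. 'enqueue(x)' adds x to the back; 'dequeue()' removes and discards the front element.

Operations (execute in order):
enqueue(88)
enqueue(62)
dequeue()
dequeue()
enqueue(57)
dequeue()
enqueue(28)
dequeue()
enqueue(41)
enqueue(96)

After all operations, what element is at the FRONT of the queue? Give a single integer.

Answer: 41

Derivation:
enqueue(88): queue = [88]
enqueue(62): queue = [88, 62]
dequeue(): queue = [62]
dequeue(): queue = []
enqueue(57): queue = [57]
dequeue(): queue = []
enqueue(28): queue = [28]
dequeue(): queue = []
enqueue(41): queue = [41]
enqueue(96): queue = [41, 96]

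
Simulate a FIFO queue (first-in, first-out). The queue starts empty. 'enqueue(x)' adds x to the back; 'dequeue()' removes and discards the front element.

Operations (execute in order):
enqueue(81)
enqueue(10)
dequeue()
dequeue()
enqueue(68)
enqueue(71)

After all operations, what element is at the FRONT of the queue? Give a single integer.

enqueue(81): queue = [81]
enqueue(10): queue = [81, 10]
dequeue(): queue = [10]
dequeue(): queue = []
enqueue(68): queue = [68]
enqueue(71): queue = [68, 71]

Answer: 68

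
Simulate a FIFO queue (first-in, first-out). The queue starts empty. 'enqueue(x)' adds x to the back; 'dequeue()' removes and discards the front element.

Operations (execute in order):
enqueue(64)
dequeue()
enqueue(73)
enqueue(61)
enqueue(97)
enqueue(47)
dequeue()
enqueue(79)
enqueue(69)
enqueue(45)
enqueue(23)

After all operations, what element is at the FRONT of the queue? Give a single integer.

enqueue(64): queue = [64]
dequeue(): queue = []
enqueue(73): queue = [73]
enqueue(61): queue = [73, 61]
enqueue(97): queue = [73, 61, 97]
enqueue(47): queue = [73, 61, 97, 47]
dequeue(): queue = [61, 97, 47]
enqueue(79): queue = [61, 97, 47, 79]
enqueue(69): queue = [61, 97, 47, 79, 69]
enqueue(45): queue = [61, 97, 47, 79, 69, 45]
enqueue(23): queue = [61, 97, 47, 79, 69, 45, 23]

Answer: 61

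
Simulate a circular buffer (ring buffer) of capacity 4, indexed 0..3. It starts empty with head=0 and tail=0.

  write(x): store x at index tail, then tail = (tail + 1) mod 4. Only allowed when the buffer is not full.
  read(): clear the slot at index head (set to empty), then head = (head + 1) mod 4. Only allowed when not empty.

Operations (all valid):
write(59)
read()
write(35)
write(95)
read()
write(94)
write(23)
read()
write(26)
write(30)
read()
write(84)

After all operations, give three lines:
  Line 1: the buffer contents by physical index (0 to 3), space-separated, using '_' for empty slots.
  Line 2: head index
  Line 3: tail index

write(59): buf=[59 _ _ _], head=0, tail=1, size=1
read(): buf=[_ _ _ _], head=1, tail=1, size=0
write(35): buf=[_ 35 _ _], head=1, tail=2, size=1
write(95): buf=[_ 35 95 _], head=1, tail=3, size=2
read(): buf=[_ _ 95 _], head=2, tail=3, size=1
write(94): buf=[_ _ 95 94], head=2, tail=0, size=2
write(23): buf=[23 _ 95 94], head=2, tail=1, size=3
read(): buf=[23 _ _ 94], head=3, tail=1, size=2
write(26): buf=[23 26 _ 94], head=3, tail=2, size=3
write(30): buf=[23 26 30 94], head=3, tail=3, size=4
read(): buf=[23 26 30 _], head=0, tail=3, size=3
write(84): buf=[23 26 30 84], head=0, tail=0, size=4

Answer: 23 26 30 84
0
0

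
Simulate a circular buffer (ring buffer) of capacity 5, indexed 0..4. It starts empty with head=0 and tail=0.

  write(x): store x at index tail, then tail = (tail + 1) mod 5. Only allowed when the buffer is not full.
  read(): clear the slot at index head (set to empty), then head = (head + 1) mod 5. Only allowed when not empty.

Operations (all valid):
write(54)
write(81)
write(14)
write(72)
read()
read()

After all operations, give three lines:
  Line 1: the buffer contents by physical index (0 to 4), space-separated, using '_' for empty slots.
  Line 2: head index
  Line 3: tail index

write(54): buf=[54 _ _ _ _], head=0, tail=1, size=1
write(81): buf=[54 81 _ _ _], head=0, tail=2, size=2
write(14): buf=[54 81 14 _ _], head=0, tail=3, size=3
write(72): buf=[54 81 14 72 _], head=0, tail=4, size=4
read(): buf=[_ 81 14 72 _], head=1, tail=4, size=3
read(): buf=[_ _ 14 72 _], head=2, tail=4, size=2

Answer: _ _ 14 72 _
2
4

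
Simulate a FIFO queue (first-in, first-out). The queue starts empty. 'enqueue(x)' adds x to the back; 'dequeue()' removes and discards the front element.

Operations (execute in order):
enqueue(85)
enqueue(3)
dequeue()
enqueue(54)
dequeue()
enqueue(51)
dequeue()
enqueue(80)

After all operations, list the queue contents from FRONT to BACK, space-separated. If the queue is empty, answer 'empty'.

Answer: 51 80

Derivation:
enqueue(85): [85]
enqueue(3): [85, 3]
dequeue(): [3]
enqueue(54): [3, 54]
dequeue(): [54]
enqueue(51): [54, 51]
dequeue(): [51]
enqueue(80): [51, 80]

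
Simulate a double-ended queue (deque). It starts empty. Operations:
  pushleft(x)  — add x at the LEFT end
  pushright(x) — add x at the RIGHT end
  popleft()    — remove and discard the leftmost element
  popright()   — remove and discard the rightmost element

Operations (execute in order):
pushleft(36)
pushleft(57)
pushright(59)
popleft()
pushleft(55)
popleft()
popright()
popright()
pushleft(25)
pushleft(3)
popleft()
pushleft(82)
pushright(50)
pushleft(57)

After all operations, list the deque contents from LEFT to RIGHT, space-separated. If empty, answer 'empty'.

Answer: 57 82 25 50

Derivation:
pushleft(36): [36]
pushleft(57): [57, 36]
pushright(59): [57, 36, 59]
popleft(): [36, 59]
pushleft(55): [55, 36, 59]
popleft(): [36, 59]
popright(): [36]
popright(): []
pushleft(25): [25]
pushleft(3): [3, 25]
popleft(): [25]
pushleft(82): [82, 25]
pushright(50): [82, 25, 50]
pushleft(57): [57, 82, 25, 50]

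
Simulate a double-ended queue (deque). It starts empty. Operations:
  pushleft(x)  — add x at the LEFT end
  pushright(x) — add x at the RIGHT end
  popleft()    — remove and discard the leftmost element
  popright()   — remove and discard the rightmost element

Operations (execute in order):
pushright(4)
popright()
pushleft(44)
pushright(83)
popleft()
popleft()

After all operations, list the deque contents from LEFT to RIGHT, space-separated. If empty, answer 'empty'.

Answer: empty

Derivation:
pushright(4): [4]
popright(): []
pushleft(44): [44]
pushright(83): [44, 83]
popleft(): [83]
popleft(): []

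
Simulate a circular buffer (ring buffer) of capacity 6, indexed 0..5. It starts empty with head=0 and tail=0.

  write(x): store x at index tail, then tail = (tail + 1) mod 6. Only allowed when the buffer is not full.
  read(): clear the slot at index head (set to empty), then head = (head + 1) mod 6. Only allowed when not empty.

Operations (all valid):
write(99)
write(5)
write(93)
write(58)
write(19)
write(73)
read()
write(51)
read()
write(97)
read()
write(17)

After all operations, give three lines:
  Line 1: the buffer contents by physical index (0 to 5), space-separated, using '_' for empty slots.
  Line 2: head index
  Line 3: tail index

Answer: 51 97 17 58 19 73
3
3

Derivation:
write(99): buf=[99 _ _ _ _ _], head=0, tail=1, size=1
write(5): buf=[99 5 _ _ _ _], head=0, tail=2, size=2
write(93): buf=[99 5 93 _ _ _], head=0, tail=3, size=3
write(58): buf=[99 5 93 58 _ _], head=0, tail=4, size=4
write(19): buf=[99 5 93 58 19 _], head=0, tail=5, size=5
write(73): buf=[99 5 93 58 19 73], head=0, tail=0, size=6
read(): buf=[_ 5 93 58 19 73], head=1, tail=0, size=5
write(51): buf=[51 5 93 58 19 73], head=1, tail=1, size=6
read(): buf=[51 _ 93 58 19 73], head=2, tail=1, size=5
write(97): buf=[51 97 93 58 19 73], head=2, tail=2, size=6
read(): buf=[51 97 _ 58 19 73], head=3, tail=2, size=5
write(17): buf=[51 97 17 58 19 73], head=3, tail=3, size=6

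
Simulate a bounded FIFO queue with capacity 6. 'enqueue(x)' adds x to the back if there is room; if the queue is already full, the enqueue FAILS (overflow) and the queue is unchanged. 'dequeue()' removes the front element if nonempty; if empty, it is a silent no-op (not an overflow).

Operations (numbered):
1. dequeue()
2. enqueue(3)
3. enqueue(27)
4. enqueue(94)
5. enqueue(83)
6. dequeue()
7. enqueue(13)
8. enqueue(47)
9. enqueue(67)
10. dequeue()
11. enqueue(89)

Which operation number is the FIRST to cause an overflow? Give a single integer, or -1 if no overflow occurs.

Answer: -1

Derivation:
1. dequeue(): empty, no-op, size=0
2. enqueue(3): size=1
3. enqueue(27): size=2
4. enqueue(94): size=3
5. enqueue(83): size=4
6. dequeue(): size=3
7. enqueue(13): size=4
8. enqueue(47): size=5
9. enqueue(67): size=6
10. dequeue(): size=5
11. enqueue(89): size=6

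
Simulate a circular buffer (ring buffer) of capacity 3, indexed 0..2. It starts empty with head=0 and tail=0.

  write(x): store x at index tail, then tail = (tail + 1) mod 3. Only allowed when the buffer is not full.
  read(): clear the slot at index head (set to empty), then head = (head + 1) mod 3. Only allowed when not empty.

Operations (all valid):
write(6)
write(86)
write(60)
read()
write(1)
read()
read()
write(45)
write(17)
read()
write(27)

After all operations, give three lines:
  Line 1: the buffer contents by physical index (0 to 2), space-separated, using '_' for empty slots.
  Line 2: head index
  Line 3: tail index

Answer: 27 45 17
1
1

Derivation:
write(6): buf=[6 _ _], head=0, tail=1, size=1
write(86): buf=[6 86 _], head=0, tail=2, size=2
write(60): buf=[6 86 60], head=0, tail=0, size=3
read(): buf=[_ 86 60], head=1, tail=0, size=2
write(1): buf=[1 86 60], head=1, tail=1, size=3
read(): buf=[1 _ 60], head=2, tail=1, size=2
read(): buf=[1 _ _], head=0, tail=1, size=1
write(45): buf=[1 45 _], head=0, tail=2, size=2
write(17): buf=[1 45 17], head=0, tail=0, size=3
read(): buf=[_ 45 17], head=1, tail=0, size=2
write(27): buf=[27 45 17], head=1, tail=1, size=3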